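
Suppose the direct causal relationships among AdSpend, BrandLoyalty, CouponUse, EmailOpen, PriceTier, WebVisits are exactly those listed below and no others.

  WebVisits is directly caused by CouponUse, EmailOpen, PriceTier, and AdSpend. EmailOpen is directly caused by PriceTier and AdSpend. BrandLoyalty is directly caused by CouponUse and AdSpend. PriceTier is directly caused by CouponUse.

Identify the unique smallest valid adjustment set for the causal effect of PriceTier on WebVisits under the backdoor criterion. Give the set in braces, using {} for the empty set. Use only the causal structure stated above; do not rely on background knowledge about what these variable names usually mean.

Variables eligible for adjustment (non-descendants of PriceTier, excluding PriceTier and WebVisits): {AdSpend, BrandLoyalty, CouponUse}.
Backdoor paths from PriceTier to WebVisits:
  P1: PriceTier <- CouponUse -> WebVisits
  P2: PriceTier <- CouponUse -> BrandLoyalty <- AdSpend -> EmailOpen -> WebVisits
  P3: PriceTier <- CouponUse -> BrandLoyalty <- AdSpend -> WebVisits
The empty set is not sufficient: P1 (PriceTier <- CouponUse -> WebVisits) has no collider blocking it and no conditioned non-collider, so it is open.
Try {CouponUse}:
  P1: blocked at fork node CouponUse ∈ conditioning set.
  P2: blocked at fork node CouponUse ∈ conditioning set.
  P3: blocked at fork node CouponUse ∈ conditioning set.
{CouponUse} contains no descendant of PriceTier and blocks every backdoor path.
No other singleton works — e.g. {AdSpend} leaves P1 open — so {CouponUse} is the unique smallest valid adjustment set.

{CouponUse}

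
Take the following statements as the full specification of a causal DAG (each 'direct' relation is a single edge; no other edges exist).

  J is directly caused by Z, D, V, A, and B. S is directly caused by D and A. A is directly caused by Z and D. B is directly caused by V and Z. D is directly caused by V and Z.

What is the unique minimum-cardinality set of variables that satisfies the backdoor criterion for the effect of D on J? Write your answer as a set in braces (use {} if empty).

Variables eligible for adjustment (non-descendants of D, excluding D and J): {B, V, Z}.
Backdoor paths from D to J:
  P1: D <- Z -> B <- V -> J
  P2: D <- Z -> B -> J
  P3: D <- Z -> A -> J
  P4: D <- Z -> J
  P5: D <- V -> B <- Z -> A -> J
  P6: D <- V -> B <- Z -> J
  P7: D <- V -> B -> J
  P8: D <- V -> J
The empty set is not sufficient: P2 (D <- Z -> B -> J) has no collider blocking it and no conditioned non-collider, so it is open.
Try {V, Z}:
  P1: blocked at fork node Z ∈ conditioning set.
  P2: blocked at fork node Z ∈ conditioning set.
  P3: blocked at fork node Z ∈ conditioning set.
  P4: blocked at fork node Z ∈ conditioning set.
  P5: blocked at fork node V ∈ conditioning set.
  P6: blocked at fork node V ∈ conditioning set.
  P7: blocked at fork node V ∈ conditioning set.
  P8: blocked at fork node V ∈ conditioning set.
{V, Z} contains no descendant of D and blocks every backdoor path.
Every element of {V, Z} is needed (dropping V leaves P7 open; dropping Z leaves P2 open), so no proper subset is valid.
Among all size-2 subsets of the eligible variables, only {V, Z} blocks every backdoor path, so it is the unique smallest valid adjustment set.

{V, Z}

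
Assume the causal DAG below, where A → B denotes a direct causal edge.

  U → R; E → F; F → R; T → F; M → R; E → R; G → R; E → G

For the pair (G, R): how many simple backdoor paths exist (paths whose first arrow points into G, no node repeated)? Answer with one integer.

A backdoor path from G to R is any simple undirected path whose first edge points into G (i.e. leaves G via a parent).
Parents of G: {E}.
Enumerating:
  P1: G <- E -> F -> R
  P2: G <- E -> R
That exhausts the simple backdoor paths. Count: 2.

2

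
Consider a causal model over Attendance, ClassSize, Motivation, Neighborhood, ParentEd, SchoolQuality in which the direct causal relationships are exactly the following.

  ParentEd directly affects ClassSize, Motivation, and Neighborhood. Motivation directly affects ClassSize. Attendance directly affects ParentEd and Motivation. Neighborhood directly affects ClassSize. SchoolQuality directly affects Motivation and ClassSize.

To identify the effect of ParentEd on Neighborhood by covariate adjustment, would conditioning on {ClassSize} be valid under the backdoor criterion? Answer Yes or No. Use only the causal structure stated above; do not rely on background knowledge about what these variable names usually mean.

Backdoor paths from ParentEd to Neighborhood (paths whose first edge points into ParentEd):
  P1: ParentEd <- Attendance -> Motivation <- SchoolQuality -> ClassSize <- Neighborhood
  P2: ParentEd <- Attendance -> Motivation -> ClassSize <- Neighborhood
Condition 1 (no descendant of ParentEd in the set): FAILS — ClassSize is a descendant of ParentEd.
Condition 2 (every backdoor path blocked by {ClassSize}):
  P1: open — collider(s) Motivation, ClassSize are conditioned on (or have a conditioned descendant) and no non-collider on the path is in the set.
  P2: open — collider(s) ClassSize are conditioned on (or have a conditioned descendant) and no non-collider on the path is in the set.
{ClassSize} does not satisfy the backdoor criterion.

No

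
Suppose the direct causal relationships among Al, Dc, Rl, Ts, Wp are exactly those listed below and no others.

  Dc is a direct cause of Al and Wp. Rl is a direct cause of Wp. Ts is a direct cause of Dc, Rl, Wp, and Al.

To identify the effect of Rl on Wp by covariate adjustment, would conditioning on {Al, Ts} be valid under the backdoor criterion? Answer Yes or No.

Backdoor paths from Rl to Wp (paths whose first edge points into Rl):
  P1: Rl <- Ts -> Dc -> Wp
  P2: Rl <- Ts -> Al <- Dc -> Wp
  P3: Rl <- Ts -> Wp
Condition 1 (no descendant of Rl in the set): holds — descendants of Rl are {Wp}; none are in {Al, Ts}.
Condition 2 (every backdoor path blocked by {Al, Ts}):
  P1: blocked at fork node Ts ∈ conditioning set.
  P2: blocked at fork node Ts ∈ conditioning set.
  P3: blocked at fork node Ts ∈ conditioning set.
{Al, Ts} satisfies the backdoor criterion.

Yes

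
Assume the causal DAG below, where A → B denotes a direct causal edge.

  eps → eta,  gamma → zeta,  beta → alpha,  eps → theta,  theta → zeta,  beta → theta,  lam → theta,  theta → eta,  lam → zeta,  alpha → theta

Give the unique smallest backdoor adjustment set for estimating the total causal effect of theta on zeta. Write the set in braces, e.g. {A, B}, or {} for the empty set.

{lam}

Variables eligible for adjustment (non-descendants of theta, excluding theta and zeta): {alpha, beta, eps, gamma, lam}.
Backdoor paths from theta to zeta:
  P1: theta <- lam -> zeta
The empty set is not sufficient: P1 (theta <- lam -> zeta) has no collider blocking it and no conditioned non-collider, so it is open.
Try {lam}:
  P1: blocked at fork node lam ∈ conditioning set.
{lam} contains no descendant of theta and blocks every backdoor path.
No other singleton works — e.g. {eps} leaves P1 open — so {lam} is the unique smallest valid adjustment set.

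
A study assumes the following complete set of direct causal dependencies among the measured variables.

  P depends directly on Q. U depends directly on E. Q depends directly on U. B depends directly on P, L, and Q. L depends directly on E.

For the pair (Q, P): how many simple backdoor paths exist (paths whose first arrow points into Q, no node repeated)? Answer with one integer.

A backdoor path from Q to P is any simple undirected path whose first edge points into Q (i.e. leaves Q via a parent).
Parents of Q: {U}.
Enumerating:
  P1: Q <- U <- E -> L -> B <- P
That exhausts the simple backdoor paths. Count: 1.

1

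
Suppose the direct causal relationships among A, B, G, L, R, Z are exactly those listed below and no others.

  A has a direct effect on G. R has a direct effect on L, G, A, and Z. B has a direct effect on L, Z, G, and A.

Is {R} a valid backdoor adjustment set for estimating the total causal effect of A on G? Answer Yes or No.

Backdoor paths from A to G (paths whose first edge points into A):
  P1: A <- B -> Z <- R -> G
  P2: A <- B -> L <- R -> G
  P3: A <- B -> G
  P4: A <- R -> Z <- B -> G
  P5: A <- R -> L <- B -> G
  P6: A <- R -> G
Condition 1 (no descendant of A in the set): holds — descendants of A are {G}; none are in {R}.
Condition 2 (every backdoor path blocked by {R}):
  P1: blocked at collider Z (neither it nor any descendant is in the conditioning set).
  P2: blocked at collider L (neither it nor any descendant is in the conditioning set).
  P3: open — no interior node is in the conditioning set.
  P4: blocked at fork node R ∈ conditioning set.
  P5: blocked at fork node R ∈ conditioning set.
  P6: blocked at fork node R ∈ conditioning set.
{R} does not satisfy the backdoor criterion.

No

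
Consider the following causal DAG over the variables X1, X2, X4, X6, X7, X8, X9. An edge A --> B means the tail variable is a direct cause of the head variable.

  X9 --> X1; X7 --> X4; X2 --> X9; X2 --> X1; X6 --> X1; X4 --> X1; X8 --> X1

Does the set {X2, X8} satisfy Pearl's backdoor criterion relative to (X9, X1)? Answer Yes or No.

Backdoor paths from X9 to X1 (paths whose first edge points into X9):
  P1: X9 <- X2 -> X1
Condition 1 (no descendant of X9 in the set): holds — descendants of X9 are {X1}; none are in {X2, X8}.
Condition 2 (every backdoor path blocked by {X2, X8}):
  P1: blocked at fork node X2 ∈ conditioning set.
{X2, X8} satisfies the backdoor criterion.

Yes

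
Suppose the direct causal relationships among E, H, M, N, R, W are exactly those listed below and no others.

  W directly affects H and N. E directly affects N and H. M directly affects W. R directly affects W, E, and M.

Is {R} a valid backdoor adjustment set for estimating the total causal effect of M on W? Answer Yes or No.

Yes

Backdoor paths from M to W (paths whose first edge points into M):
  P1: M <- R -> E -> N <- W
  P2: M <- R -> E -> H <- W
  P3: M <- R -> W
Condition 1 (no descendant of M in the set): holds — descendants of M are {H, N, W}; none are in {R}.
Condition 2 (every backdoor path blocked by {R}):
  P1: blocked at fork node R ∈ conditioning set.
  P2: blocked at fork node R ∈ conditioning set.
  P3: blocked at fork node R ∈ conditioning set.
{R} satisfies the backdoor criterion.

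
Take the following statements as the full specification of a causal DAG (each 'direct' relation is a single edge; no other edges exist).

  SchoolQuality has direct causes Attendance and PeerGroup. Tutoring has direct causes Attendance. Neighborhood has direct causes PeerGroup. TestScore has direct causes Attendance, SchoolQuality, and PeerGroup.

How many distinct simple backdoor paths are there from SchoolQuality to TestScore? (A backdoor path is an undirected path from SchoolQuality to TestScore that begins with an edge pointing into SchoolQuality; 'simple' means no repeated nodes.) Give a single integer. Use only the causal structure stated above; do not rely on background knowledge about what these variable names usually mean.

A backdoor path from SchoolQuality to TestScore is any simple undirected path whose first edge points into SchoolQuality (i.e. leaves SchoolQuality via a parent).
Parents of SchoolQuality: {Attendance, PeerGroup}.
Enumerating:
  P1: SchoolQuality <- PeerGroup -> TestScore
  P2: SchoolQuality <- Attendance -> TestScore
That exhausts the simple backdoor paths. Count: 2.

2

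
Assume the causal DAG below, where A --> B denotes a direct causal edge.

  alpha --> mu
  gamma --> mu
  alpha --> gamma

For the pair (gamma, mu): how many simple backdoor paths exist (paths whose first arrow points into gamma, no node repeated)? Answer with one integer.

A backdoor path from gamma to mu is any simple undirected path whose first edge points into gamma (i.e. leaves gamma via a parent).
Parents of gamma: {alpha}.
Enumerating:
  P1: gamma <- alpha -> mu
That exhausts the simple backdoor paths. Count: 1.

1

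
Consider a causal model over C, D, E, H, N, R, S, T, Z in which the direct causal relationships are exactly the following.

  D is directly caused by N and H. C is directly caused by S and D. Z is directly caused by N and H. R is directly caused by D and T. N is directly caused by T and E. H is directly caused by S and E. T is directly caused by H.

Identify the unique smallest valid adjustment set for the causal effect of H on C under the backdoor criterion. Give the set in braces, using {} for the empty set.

{E, S}

Variables eligible for adjustment (non-descendants of H, excluding H and C): {E, S}.
Backdoor paths from H to C:
  P1: H <- S -> C
  P2: H <- E -> N <- T -> R <- D -> C
  P3: H <- E -> N -> D -> C
The empty set is not sufficient: P1 (H <- S -> C) has no collider blocking it and no conditioned non-collider, so it is open.
Try {E, S}:
  P1: blocked at fork node S ∈ conditioning set.
  P2: blocked at fork node E ∈ conditioning set.
  P3: blocked at fork node E ∈ conditioning set.
{E, S} contains no descendant of H and blocks every backdoor path.
Every element of {E, S} is needed (dropping E leaves P3 open; dropping S leaves P1 open), so no proper subset is valid.
Among all size-2 subsets of the eligible variables, only {E, S} blocks every backdoor path, so it is the unique smallest valid adjustment set.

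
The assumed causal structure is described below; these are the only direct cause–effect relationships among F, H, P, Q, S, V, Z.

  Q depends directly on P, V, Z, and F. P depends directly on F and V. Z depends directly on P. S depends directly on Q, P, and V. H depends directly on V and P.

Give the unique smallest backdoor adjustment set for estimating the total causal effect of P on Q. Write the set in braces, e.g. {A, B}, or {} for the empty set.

Variables eligible for adjustment (non-descendants of P, excluding P and Q): {F, V}.
Backdoor paths from P to Q:
  P1: P <- F -> Q
  P2: P <- V -> Q
  P3: P <- V -> S <- Q
The empty set is not sufficient: P1 (P <- F -> Q) has no collider blocking it and no conditioned non-collider, so it is open.
Try {F, V}:
  P1: blocked at fork node F ∈ conditioning set.
  P2: blocked at fork node V ∈ conditioning set.
  P3: blocked at fork node V ∈ conditioning set.
{F, V} contains no descendant of P and blocks every backdoor path.
Every element of {F, V} is needed (dropping F leaves P1 open; dropping V leaves P2 open), so no proper subset is valid.
Among all size-2 subsets of the eligible variables, only {F, V} blocks every backdoor path, so it is the unique smallest valid adjustment set.

{F, V}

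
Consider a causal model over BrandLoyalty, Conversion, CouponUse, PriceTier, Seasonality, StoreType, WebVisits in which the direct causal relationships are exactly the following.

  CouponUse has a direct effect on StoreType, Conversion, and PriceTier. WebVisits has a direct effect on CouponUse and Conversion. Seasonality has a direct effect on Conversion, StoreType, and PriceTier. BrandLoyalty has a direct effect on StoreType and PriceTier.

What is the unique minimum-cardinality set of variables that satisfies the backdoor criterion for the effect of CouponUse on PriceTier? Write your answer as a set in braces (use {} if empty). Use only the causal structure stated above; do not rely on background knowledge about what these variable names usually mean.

{}

Variables eligible for adjustment (non-descendants of CouponUse, excluding CouponUse and PriceTier): {BrandLoyalty, Seasonality, WebVisits}.
Backdoor paths from CouponUse to PriceTier:
  P1: CouponUse <- WebVisits -> Conversion <- Seasonality -> StoreType <- BrandLoyalty -> PriceTier
  P2: CouponUse <- WebVisits -> Conversion <- Seasonality -> PriceTier
Each backdoor path contains an unconditioned collider, so every path is already blocked with the empty conditioning set:
  P1: blocked at collider Conversion (neither it nor any descendant is in the conditioning set).
  P2: blocked at collider Conversion (neither it nor any descendant is in the conditioning set).
The empty set is therefore the unique smallest valid set.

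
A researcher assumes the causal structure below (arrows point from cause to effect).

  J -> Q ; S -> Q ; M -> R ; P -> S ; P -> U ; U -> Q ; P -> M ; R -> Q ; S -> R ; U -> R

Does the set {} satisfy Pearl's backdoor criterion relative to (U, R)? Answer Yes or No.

No

Backdoor paths from U to R (paths whose first edge points into U):
  P1: U <- P -> S -> R
  P2: U <- P -> S -> Q <- R
  P3: U <- P -> M -> R
Condition 1 (no descendant of U in the set): holds — descendants of U are {Q, R}; none are in {}.
Condition 2 (every backdoor path blocked by {}):
  P1: open — no interior node is in the conditioning set.
  P2: blocked at collider Q (neither it nor any descendant is in the conditioning set).
  P3: open — no interior node is in the conditioning set.
{} does not satisfy the backdoor criterion.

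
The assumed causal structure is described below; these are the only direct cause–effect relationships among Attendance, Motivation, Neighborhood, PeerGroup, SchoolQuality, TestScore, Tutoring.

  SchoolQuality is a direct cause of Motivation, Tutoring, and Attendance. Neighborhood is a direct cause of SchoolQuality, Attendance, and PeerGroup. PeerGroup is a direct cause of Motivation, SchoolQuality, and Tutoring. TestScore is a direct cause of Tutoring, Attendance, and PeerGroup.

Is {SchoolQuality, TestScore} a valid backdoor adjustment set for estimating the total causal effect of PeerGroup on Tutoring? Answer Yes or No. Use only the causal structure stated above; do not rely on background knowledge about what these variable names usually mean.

No

Backdoor paths from PeerGroup to Tutoring (paths whose first edge points into PeerGroup):
  P1: PeerGroup <- Neighborhood -> SchoolQuality -> Tutoring
  P2: PeerGroup <- Neighborhood -> SchoolQuality -> Attendance <- TestScore -> Tutoring
  P3: PeerGroup <- Neighborhood -> Attendance <- TestScore -> Tutoring
  P4: PeerGroup <- Neighborhood -> Attendance <- SchoolQuality -> Tutoring
  P5: PeerGroup <- TestScore -> Tutoring
  P6: PeerGroup <- TestScore -> Attendance <- Neighborhood -> SchoolQuality -> Tutoring
  P7: PeerGroup <- TestScore -> Attendance <- SchoolQuality -> Tutoring
Condition 1 (no descendant of PeerGroup in the set): FAILS — SchoolQuality is a descendant of PeerGroup.
Condition 2 (every backdoor path blocked by {SchoolQuality, TestScore}):
  P1: blocked at chain node SchoolQuality ∈ conditioning set.
  P2: blocked at chain node SchoolQuality ∈ conditioning set.
  P3: blocked at collider Attendance (neither it nor any descendant is in the conditioning set).
  P4: blocked at collider Attendance (neither it nor any descendant is in the conditioning set).
  P5: blocked at fork node TestScore ∈ conditioning set.
  P6: blocked at fork node TestScore ∈ conditioning set.
  P7: blocked at fork node TestScore ∈ conditioning set.
{SchoolQuality, TestScore} does not satisfy the backdoor criterion.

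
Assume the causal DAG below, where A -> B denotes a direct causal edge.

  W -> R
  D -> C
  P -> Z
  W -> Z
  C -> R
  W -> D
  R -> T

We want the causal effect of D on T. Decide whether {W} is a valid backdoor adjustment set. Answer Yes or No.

Backdoor paths from D to T (paths whose first edge points into D):
  P1: D <- W -> R -> T
Condition 1 (no descendant of D in the set): holds — descendants of D are {C, R, T}; none are in {W}.
Condition 2 (every backdoor path blocked by {W}):
  P1: blocked at fork node W ∈ conditioning set.
{W} satisfies the backdoor criterion.

Yes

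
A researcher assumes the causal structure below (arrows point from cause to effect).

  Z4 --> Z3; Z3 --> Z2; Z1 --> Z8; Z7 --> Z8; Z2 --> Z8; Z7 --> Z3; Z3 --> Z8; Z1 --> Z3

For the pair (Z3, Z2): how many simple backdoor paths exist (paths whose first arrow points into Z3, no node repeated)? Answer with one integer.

2

A backdoor path from Z3 to Z2 is any simple undirected path whose first edge points into Z3 (i.e. leaves Z3 via a parent).
Parents of Z3: {Z1, Z4, Z7}.
Enumerating:
  P1: Z3 <- Z1 -> Z8 <- Z2
  P2: Z3 <- Z7 -> Z8 <- Z2
That exhausts the simple backdoor paths. Count: 2.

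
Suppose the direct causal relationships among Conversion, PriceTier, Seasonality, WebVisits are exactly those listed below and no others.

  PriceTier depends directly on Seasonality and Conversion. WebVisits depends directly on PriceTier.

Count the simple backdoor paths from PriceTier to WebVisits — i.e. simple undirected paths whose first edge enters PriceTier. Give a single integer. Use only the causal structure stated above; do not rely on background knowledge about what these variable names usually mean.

0

A backdoor path from PriceTier to WebVisits is any simple undirected path whose first edge points into PriceTier (i.e. leaves PriceTier via a parent).
Parents of PriceTier: {Conversion, Seasonality}.
No simple path from any parent of PriceTier reaches WebVisits without revisiting PriceTier, so there are no backdoor paths.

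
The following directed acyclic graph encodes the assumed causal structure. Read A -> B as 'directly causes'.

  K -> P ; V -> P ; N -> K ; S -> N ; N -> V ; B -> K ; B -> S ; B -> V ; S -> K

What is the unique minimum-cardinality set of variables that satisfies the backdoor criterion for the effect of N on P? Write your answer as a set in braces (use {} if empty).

{S}

Variables eligible for adjustment (non-descendants of N, excluding N and P): {B, S}.
Backdoor paths from N to P:
  P1: N <- S <- B -> V -> P
  P2: N <- S <- B -> K -> P
  P3: N <- S -> K <- B -> V -> P
  P4: N <- S -> K -> P
The empty set is not sufficient: P1 (N <- S <- B -> V -> P) has no collider blocking it and no conditioned non-collider, so it is open.
Try {S}:
  P1: blocked at chain node S ∈ conditioning set.
  P2: blocked at chain node S ∈ conditioning set.
  P3: blocked at fork node S ∈ conditioning set.
  P4: blocked at fork node S ∈ conditioning set.
{S} contains no descendant of N and blocks every backdoor path.
No other singleton works — e.g. {B} leaves P4 open — so {S} is the unique smallest valid adjustment set.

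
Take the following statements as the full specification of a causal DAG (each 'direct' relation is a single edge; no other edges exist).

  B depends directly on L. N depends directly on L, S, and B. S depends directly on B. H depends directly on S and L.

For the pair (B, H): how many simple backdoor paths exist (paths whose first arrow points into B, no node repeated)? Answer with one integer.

A backdoor path from B to H is any simple undirected path whose first edge points into B (i.e. leaves B via a parent).
Parents of B: {L}.
Enumerating:
  P1: B <- L -> H
  P2: B <- L -> N <- S -> H
That exhausts the simple backdoor paths. Count: 2.

2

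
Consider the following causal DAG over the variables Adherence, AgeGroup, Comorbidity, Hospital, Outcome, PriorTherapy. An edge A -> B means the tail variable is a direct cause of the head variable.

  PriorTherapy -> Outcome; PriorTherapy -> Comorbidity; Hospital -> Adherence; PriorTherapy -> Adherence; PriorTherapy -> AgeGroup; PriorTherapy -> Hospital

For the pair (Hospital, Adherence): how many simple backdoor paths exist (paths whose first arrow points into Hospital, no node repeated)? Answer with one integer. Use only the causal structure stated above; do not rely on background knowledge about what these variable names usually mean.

1

A backdoor path from Hospital to Adherence is any simple undirected path whose first edge points into Hospital (i.e. leaves Hospital via a parent).
Parents of Hospital: {PriorTherapy}.
Enumerating:
  P1: Hospital <- PriorTherapy -> Adherence
That exhausts the simple backdoor paths. Count: 1.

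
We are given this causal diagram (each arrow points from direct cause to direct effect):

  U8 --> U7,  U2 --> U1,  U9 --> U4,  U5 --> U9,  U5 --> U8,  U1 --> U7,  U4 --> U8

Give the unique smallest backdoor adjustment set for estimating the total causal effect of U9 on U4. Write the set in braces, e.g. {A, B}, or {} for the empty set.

{}

Variables eligible for adjustment (non-descendants of U9, excluding U9 and U4): {U1, U2, U5}.
Backdoor paths from U9 to U4:
  P1: U9 <- U5 -> U8 <- U4
Each backdoor path contains an unconditioned collider, so every path is already blocked with the empty conditioning set:
  P1: blocked at collider U8 (neither it nor any descendant is in the conditioning set).
The empty set is therefore the unique smallest valid set.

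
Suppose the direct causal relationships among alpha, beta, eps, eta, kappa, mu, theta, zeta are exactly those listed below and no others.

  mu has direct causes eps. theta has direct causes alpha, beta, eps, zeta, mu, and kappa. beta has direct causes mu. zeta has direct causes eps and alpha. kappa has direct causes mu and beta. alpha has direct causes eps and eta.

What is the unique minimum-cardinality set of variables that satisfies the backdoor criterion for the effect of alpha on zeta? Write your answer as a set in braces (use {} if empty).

{eps}

Variables eligible for adjustment (non-descendants of alpha, excluding alpha and zeta): {beta, eps, eta, kappa, mu}.
Backdoor paths from alpha to zeta:
  P1: alpha <- eps -> mu -> beta -> kappa -> theta <- zeta
  P2: alpha <- eps -> mu -> beta -> theta <- zeta
  P3: alpha <- eps -> mu -> kappa <- beta -> theta <- zeta
  P4: alpha <- eps -> mu -> kappa -> theta <- zeta
  P5: alpha <- eps -> mu -> theta <- zeta
  P6: alpha <- eps -> zeta
  P7: alpha <- eps -> theta <- zeta
The empty set is not sufficient: P6 (alpha <- eps -> zeta) has no collider blocking it and no conditioned non-collider, so it is open.
Try {eps}:
  P1: blocked at fork node eps ∈ conditioning set.
  P2: blocked at fork node eps ∈ conditioning set.
  P3: blocked at fork node eps ∈ conditioning set.
  P4: blocked at fork node eps ∈ conditioning set.
  P5: blocked at fork node eps ∈ conditioning set.
  P6: blocked at fork node eps ∈ conditioning set.
  P7: blocked at fork node eps ∈ conditioning set.
{eps} contains no descendant of alpha and blocks every backdoor path.
No other singleton works — e.g. {mu} leaves P6 open — so {eps} is the unique smallest valid adjustment set.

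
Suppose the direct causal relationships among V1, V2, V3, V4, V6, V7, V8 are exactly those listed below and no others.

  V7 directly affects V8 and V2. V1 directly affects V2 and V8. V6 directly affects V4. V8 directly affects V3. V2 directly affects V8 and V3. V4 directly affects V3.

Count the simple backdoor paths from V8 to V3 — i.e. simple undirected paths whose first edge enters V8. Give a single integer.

3

A backdoor path from V8 to V3 is any simple undirected path whose first edge points into V8 (i.e. leaves V8 via a parent).
Parents of V8: {V1, V2, V7}.
Enumerating:
  P1: V8 <- V1 -> V2 -> V3
  P2: V8 <- V7 -> V2 -> V3
  P3: V8 <- V2 -> V3
That exhausts the simple backdoor paths. Count: 3.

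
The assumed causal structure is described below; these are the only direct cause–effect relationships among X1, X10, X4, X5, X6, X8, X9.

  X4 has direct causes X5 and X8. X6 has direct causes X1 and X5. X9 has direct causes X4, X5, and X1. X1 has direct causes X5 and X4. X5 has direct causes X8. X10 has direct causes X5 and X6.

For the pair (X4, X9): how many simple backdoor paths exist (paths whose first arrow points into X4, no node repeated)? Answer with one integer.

8

A backdoor path from X4 to X9 is any simple undirected path whose first edge points into X4 (i.e. leaves X4 via a parent).
Parents of X4: {X5, X8}.
Enumerating:
  P1: X4 <- X8 -> X5 -> X1 -> X9
  P2: X4 <- X8 -> X5 -> X6 <- X1 -> X9
  P3: X4 <- X8 -> X5 -> X10 <- X6 <- X1 -> X9
  P4: X4 <- X8 -> X5 -> X9
  P5: X4 <- X5 -> X1 -> X9
  P6: X4 <- X5 -> X6 <- X1 -> X9
  P7: X4 <- X5 -> X10 <- X6 <- X1 -> X9
  P8: X4 <- X5 -> X9
That exhausts the simple backdoor paths. Count: 8.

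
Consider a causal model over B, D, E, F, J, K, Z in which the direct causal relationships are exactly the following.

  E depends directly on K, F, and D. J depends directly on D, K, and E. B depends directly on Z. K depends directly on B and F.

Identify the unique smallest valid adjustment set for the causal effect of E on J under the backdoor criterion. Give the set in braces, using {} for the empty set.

{D, K}

Variables eligible for adjustment (non-descendants of E, excluding E and J): {B, D, F, K, Z}.
Backdoor paths from E to J:
  P1: E <- F -> K -> J
  P2: E <- D -> J
  P3: E <- K -> J
The empty set is not sufficient: P1 (E <- F -> K -> J) has no collider blocking it and no conditioned non-collider, so it is open.
Try {D, K}:
  P1: blocked at chain node K ∈ conditioning set.
  P2: blocked at fork node D ∈ conditioning set.
  P3: blocked at fork node K ∈ conditioning set.
{D, K} contains no descendant of E and blocks every backdoor path.
Every element of {D, K} is needed (dropping D leaves P2 open; dropping K leaves P1 open), so no proper subset is valid.
Among all size-2 subsets of the eligible variables, only {D, K} blocks every backdoor path, so it is the unique smallest valid adjustment set.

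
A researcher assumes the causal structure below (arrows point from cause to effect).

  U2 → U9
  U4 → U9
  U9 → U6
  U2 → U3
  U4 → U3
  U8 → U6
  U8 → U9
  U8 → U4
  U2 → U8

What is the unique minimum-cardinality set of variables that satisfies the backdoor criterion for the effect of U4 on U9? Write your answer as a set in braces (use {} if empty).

Variables eligible for adjustment (non-descendants of U4, excluding U4 and U9): {U2, U8}.
Backdoor paths from U4 to U9:
  P1: U4 <- U8 <- U2 -> U9
  P2: U4 <- U8 -> U9
  P3: U4 <- U8 -> U6 <- U9
The empty set is not sufficient: P1 (U4 <- U8 <- U2 -> U9) has no collider blocking it and no conditioned non-collider, so it is open.
Try {U8}:
  P1: blocked at chain node U8 ∈ conditioning set.
  P2: blocked at fork node U8 ∈ conditioning set.
  P3: blocked at fork node U8 ∈ conditioning set.
{U8} contains no descendant of U4 and blocks every backdoor path.
No other singleton works — e.g. {U2} leaves P2 open — so {U8} is the unique smallest valid adjustment set.

{U8}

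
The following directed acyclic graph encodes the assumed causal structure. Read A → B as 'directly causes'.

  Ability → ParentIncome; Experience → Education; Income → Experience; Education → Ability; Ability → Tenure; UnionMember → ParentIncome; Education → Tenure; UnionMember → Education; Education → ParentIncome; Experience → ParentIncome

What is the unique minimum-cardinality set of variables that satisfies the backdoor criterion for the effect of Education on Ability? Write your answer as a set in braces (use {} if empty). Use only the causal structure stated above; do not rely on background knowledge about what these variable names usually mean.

{}

Variables eligible for adjustment (non-descendants of Education, excluding Education and Ability): {Experience, Income, UnionMember}.
Backdoor paths from Education to Ability:
  P1: Education <- Experience -> ParentIncome <- Ability
  P2: Education <- UnionMember -> ParentIncome <- Ability
Each backdoor path contains an unconditioned collider, so every path is already blocked with the empty conditioning set:
  P1: blocked at collider ParentIncome (neither it nor any descendant is in the conditioning set).
  P2: blocked at collider ParentIncome (neither it nor any descendant is in the conditioning set).
The empty set is therefore the unique smallest valid set.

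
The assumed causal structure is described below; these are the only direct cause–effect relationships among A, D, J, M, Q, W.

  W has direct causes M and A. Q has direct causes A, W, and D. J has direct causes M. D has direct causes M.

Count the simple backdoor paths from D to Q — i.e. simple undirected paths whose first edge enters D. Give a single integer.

2

A backdoor path from D to Q is any simple undirected path whose first edge points into D (i.e. leaves D via a parent).
Parents of D: {M}.
Enumerating:
  P1: D <- M -> W <- A -> Q
  P2: D <- M -> W -> Q
That exhausts the simple backdoor paths. Count: 2.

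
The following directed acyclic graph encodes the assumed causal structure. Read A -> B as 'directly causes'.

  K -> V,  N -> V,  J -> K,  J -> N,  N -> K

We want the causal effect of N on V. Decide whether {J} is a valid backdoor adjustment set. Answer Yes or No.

Yes

Backdoor paths from N to V (paths whose first edge points into N):
  P1: N <- J -> K -> V
Condition 1 (no descendant of N in the set): holds — descendants of N are {K, V}; none are in {J}.
Condition 2 (every backdoor path blocked by {J}):
  P1: blocked at fork node J ∈ conditioning set.
{J} satisfies the backdoor criterion.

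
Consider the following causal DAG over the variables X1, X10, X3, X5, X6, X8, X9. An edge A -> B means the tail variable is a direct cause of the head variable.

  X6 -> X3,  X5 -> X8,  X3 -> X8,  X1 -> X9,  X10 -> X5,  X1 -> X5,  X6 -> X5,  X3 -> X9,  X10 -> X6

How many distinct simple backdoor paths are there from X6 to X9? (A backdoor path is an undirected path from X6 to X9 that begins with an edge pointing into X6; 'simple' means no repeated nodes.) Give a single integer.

2

A backdoor path from X6 to X9 is any simple undirected path whose first edge points into X6 (i.e. leaves X6 via a parent).
Parents of X6: {X10}.
Enumerating:
  P1: X6 <- X10 -> X5 <- X1 -> X9
  P2: X6 <- X10 -> X5 -> X8 <- X3 -> X9
That exhausts the simple backdoor paths. Count: 2.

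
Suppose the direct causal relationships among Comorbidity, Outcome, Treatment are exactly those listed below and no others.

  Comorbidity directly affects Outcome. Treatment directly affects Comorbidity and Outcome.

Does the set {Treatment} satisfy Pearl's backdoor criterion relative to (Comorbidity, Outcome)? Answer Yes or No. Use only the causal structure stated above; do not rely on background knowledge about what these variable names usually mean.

Backdoor paths from Comorbidity to Outcome (paths whose first edge points into Comorbidity):
  P1: Comorbidity <- Treatment -> Outcome
Condition 1 (no descendant of Comorbidity in the set): holds — descendants of Comorbidity are {Outcome}; none are in {Treatment}.
Condition 2 (every backdoor path blocked by {Treatment}):
  P1: blocked at fork node Treatment ∈ conditioning set.
{Treatment} satisfies the backdoor criterion.

Yes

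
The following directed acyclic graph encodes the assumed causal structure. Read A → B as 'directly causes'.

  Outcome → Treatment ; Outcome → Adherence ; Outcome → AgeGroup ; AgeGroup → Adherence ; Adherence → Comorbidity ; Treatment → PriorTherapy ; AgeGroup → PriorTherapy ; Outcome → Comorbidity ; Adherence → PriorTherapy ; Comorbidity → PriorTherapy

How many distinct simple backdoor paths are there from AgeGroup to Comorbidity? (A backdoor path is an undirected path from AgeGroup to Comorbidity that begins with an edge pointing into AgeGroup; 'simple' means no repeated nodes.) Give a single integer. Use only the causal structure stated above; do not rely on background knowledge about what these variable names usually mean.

A backdoor path from AgeGroup to Comorbidity is any simple undirected path whose first edge points into AgeGroup (i.e. leaves AgeGroup via a parent).
Parents of AgeGroup: {Outcome}.
Enumerating:
  P1: AgeGroup <- Outcome -> Adherence -> Comorbidity
  P2: AgeGroup <- Outcome -> Adherence -> PriorTherapy <- Comorbidity
  P3: AgeGroup <- Outcome -> Treatment -> PriorTherapy <- Adherence -> Comorbidity
  P4: AgeGroup <- Outcome -> Treatment -> PriorTherapy <- Comorbidity
  P5: AgeGroup <- Outcome -> Comorbidity
That exhausts the simple backdoor paths. Count: 5.

5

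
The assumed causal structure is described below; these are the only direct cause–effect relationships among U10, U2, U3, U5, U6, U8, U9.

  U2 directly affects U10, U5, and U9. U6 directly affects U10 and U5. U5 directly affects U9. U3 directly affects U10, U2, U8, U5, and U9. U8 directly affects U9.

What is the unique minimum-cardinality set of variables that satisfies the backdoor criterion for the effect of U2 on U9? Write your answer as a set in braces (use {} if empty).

{U3}

Variables eligible for adjustment (non-descendants of U2, excluding U2 and U9): {U3, U6, U8}.
Backdoor paths from U2 to U9:
  P1: U2 <- U3 -> U10 <- U6 -> U5 -> U9
  P2: U2 <- U3 -> U5 -> U9
  P3: U2 <- U3 -> U8 -> U9
  P4: U2 <- U3 -> U9
The empty set is not sufficient: P2 (U2 <- U3 -> U5 -> U9) has no collider blocking it and no conditioned non-collider, so it is open.
Try {U3}:
  P1: blocked at fork node U3 ∈ conditioning set.
  P2: blocked at fork node U3 ∈ conditioning set.
  P3: blocked at fork node U3 ∈ conditioning set.
  P4: blocked at fork node U3 ∈ conditioning set.
{U3} contains no descendant of U2 and blocks every backdoor path.
No other singleton works — e.g. {U6} leaves P2 open — so {U3} is the unique smallest valid adjustment set.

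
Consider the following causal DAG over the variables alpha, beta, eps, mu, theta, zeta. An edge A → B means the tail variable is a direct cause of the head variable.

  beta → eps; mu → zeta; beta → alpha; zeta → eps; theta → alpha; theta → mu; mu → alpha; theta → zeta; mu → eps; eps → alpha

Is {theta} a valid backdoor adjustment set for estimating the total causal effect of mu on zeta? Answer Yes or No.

Yes

Backdoor paths from mu to zeta (paths whose first edge points into mu):
  P1: mu <- theta -> zeta
  P2: mu <- theta -> alpha <- beta -> eps <- zeta
  P3: mu <- theta -> alpha <- eps <- zeta
Condition 1 (no descendant of mu in the set): holds — descendants of mu are {alpha, eps, zeta}; none are in {theta}.
Condition 2 (every backdoor path blocked by {theta}):
  P1: blocked at fork node theta ∈ conditioning set.
  P2: blocked at fork node theta ∈ conditioning set.
  P3: blocked at fork node theta ∈ conditioning set.
{theta} satisfies the backdoor criterion.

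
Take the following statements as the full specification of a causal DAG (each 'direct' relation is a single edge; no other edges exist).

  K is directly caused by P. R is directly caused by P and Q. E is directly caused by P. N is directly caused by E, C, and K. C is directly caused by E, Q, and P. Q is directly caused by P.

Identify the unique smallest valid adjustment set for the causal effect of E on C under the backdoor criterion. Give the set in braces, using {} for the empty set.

Variables eligible for adjustment (non-descendants of E, excluding E and C): {K, P, Q, R}.
Backdoor paths from E to C:
  P1: E <- P -> Q -> C
  P2: E <- P -> R <- Q -> C
  P3: E <- P -> C
  P4: E <- P -> K -> N <- C
The empty set is not sufficient: P1 (E <- P -> Q -> C) has no collider blocking it and no conditioned non-collider, so it is open.
Try {P}:
  P1: blocked at fork node P ∈ conditioning set.
  P2: blocked at fork node P ∈ conditioning set.
  P3: blocked at fork node P ∈ conditioning set.
  P4: blocked at fork node P ∈ conditioning set.
{P} contains no descendant of E and blocks every backdoor path.
No other singleton works — e.g. {Q} leaves P3 open — so {P} is the unique smallest valid adjustment set.

{P}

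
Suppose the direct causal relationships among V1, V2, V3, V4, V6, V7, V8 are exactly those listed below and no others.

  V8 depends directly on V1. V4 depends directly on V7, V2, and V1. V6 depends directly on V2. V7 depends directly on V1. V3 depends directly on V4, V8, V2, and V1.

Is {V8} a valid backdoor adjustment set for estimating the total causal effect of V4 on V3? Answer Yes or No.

Backdoor paths from V4 to V3 (paths whose first edge points into V4):
  P1: V4 <- V1 -> V8 -> V3
  P2: V4 <- V1 -> V3
  P3: V4 <- V2 -> V3
  P4: V4 <- V7 <- V1 -> V8 -> V3
  P5: V4 <- V7 <- V1 -> V3
Condition 1 (no descendant of V4 in the set): holds — descendants of V4 are {V3}; none are in {V8}.
Condition 2 (every backdoor path blocked by {V8}):
  P1: blocked at chain node V8 ∈ conditioning set.
  P2: open — no interior node is in the conditioning set.
  P3: open — no interior node is in the conditioning set.
  P4: blocked at chain node V8 ∈ conditioning set.
  P5: open — no interior node is in the conditioning set.
{V8} does not satisfy the backdoor criterion.

No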